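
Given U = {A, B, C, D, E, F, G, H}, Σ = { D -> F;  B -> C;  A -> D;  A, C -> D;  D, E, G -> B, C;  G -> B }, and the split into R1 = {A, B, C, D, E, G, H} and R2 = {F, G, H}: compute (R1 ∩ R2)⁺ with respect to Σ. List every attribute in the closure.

B, C, G, H

R1 ∩ R2 = {G, H}.
G → B applies, adding B
B → C applies, adding C
Closure: {B, C, G, H}.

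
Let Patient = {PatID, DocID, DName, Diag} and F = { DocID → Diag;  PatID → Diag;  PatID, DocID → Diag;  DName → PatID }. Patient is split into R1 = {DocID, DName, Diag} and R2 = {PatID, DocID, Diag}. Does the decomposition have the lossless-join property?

No

Common attributes: R1 ∩ R2 = {DocID, Diag}.
No dependency enlarges {DocID, Diag}, so (DocID, Diag)⁺ = {DocID, Diag}.
The closure contains neither all of R1 = {DocID, DName, Diag} nor all of R2 = {PatID, DocID, Diag}, so the common attributes are not a superkey of either fragment. The join is lossy.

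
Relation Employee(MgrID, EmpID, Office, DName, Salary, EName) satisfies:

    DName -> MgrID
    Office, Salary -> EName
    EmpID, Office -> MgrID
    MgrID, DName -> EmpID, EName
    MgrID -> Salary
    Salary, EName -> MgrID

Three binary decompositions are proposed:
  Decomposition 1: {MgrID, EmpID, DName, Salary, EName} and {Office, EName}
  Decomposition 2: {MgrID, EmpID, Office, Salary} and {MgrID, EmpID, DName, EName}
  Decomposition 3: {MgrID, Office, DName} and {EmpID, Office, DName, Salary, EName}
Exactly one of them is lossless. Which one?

Decomposition 3

Decomposition 1: common = {EName}, closure = {EName} → lossy.
Decomposition 2: common = {MgrID, EmpID}, closure = {MgrID, EmpID, Salary} → lossy.
Decomposition 3: common = {Office, DName}, closure = {MgrID, EmpID, Office, DName, Salary, EName} → lossless.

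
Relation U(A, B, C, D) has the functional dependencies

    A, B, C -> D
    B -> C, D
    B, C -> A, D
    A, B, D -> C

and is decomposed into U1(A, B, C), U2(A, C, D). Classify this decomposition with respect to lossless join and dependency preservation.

lossy and not dependency-preserving

Lossless test: (A, C)⁺ = {A, C}, which is a superkey of neither fragment — lossy.
Dependency preservation: the restricted closure of {A, B, C} across the fragments never reaches {D}, so A, B, C → D cannot be enforced without a join — not preserved.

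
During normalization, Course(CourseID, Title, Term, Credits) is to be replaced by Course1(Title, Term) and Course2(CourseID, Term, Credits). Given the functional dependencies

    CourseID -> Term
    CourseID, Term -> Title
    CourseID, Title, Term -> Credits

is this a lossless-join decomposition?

Common attributes: Course1 ∩ Course2 = {Term}.
No dependency enlarges {Term}, so (Term)⁺ = {Term}.
The closure contains neither all of Course1 = {Title, Term} nor all of Course2 = {CourseID, Term, Credits}, so the common attributes are not a superkey of either fragment. The join is lossy.

No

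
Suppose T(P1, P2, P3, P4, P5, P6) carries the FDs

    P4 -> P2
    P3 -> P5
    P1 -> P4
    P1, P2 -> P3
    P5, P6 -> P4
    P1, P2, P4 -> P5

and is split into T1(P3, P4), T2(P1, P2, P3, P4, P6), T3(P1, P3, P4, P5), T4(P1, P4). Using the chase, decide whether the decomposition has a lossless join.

Chase test. Columns are P1, P2, P3, P4, P5, P6; row i has aⱼ where attribute j ∈ Ti, else bᵢⱼ.
Initial tableau (one row per fragment):
  row 1: b11 b12 a3 a4 b15 b16
  row 2: a1 a2 a3 a4 b25 a6
  row 3: a1 b32 a3 a4 a5 b36
  row 4: a1 b42 b43 a4 b45 b46
Rows 1 and 2 agree on P4; apply P4→P2 and equate their P2 entries.
Rows 1 and 3 agree on P4; apply P4→P2 and equate their P2 entries.
Rows 1 and 4 agree on P4; apply P4→P2 and equate their P2 entries.
Rows 1 and 2 agree on P3; apply P3→P5 and equate their P5 entries.
Rows 1 and 3 agree on P3; apply P3→P5 and equate their P5 entries.
Rows 2 and 4 agree on P1, P2; apply P1, P2→P3 and equate their P3 entries.
Rows 2 and 4 agree on P1, P2, P4; apply P1, P2, P4→P5 and equate their P5 entries.
Row 2 is now all distinguished symbols — the join is lossless.

Yes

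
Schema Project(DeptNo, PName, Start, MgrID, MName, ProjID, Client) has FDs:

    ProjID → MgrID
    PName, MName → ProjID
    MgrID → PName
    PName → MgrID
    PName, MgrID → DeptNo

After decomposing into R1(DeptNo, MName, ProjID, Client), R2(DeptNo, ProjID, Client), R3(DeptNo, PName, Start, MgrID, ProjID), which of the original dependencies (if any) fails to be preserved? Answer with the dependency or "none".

PName, MName → ProjID

Check PName, MName → ProjID: no single fragment contains all of {PName, MName, ProjID}, and the restricted closure of {PName, MName} across the fragments never reaches {ProjID}.
ProjID → MgrID is preserved.
MgrID → PName is preserved.
PName → MgrID is preserved.
PName, MgrID → DeptNo is preserved.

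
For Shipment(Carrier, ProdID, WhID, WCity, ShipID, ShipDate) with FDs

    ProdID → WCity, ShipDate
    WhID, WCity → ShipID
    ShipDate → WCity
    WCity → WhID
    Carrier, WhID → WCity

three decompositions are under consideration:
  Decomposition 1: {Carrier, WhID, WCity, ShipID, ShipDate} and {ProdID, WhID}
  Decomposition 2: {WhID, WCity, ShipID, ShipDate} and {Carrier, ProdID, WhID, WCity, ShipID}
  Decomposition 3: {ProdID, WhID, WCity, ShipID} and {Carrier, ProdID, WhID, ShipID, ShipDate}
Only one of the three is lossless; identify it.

Decomposition 1: common = {WhID}, closure = {WhID} → lossy.
Decomposition 2: common = {WhID, WCity, ShipID}, closure = {WhID, WCity, ShipID} → lossy.
Decomposition 3: common = {ProdID, WhID, ShipID}, closure = {ProdID, WhID, WCity, ShipID, ShipDate} → lossless.

Decomposition 3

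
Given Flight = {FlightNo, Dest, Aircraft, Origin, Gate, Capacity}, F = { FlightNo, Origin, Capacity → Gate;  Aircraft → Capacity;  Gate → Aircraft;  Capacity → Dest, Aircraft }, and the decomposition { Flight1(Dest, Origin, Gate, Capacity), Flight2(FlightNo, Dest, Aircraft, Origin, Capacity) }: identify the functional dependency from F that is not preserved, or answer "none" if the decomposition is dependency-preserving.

FlightNo, Origin, Capacity → Gate

Check FlightNo, Origin, Capacity → Gate: no single fragment contains all of {FlightNo, Origin, Gate, Capacity}, and the restricted closure of {FlightNo, Origin, Capacity} across the fragments never reaches {Gate}.
Aircraft → Capacity is preserved.
Gate → Aircraft is preserved.
Capacity → Dest, Aircraft is preserved.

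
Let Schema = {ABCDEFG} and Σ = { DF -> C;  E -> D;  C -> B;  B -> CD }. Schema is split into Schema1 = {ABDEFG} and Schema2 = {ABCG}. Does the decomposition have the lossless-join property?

Common attributes: Schema1 ∩ Schema2 = {ABG}.
Closure of {ABG}: B → CD applies, adding CD. So (ABG)⁺ = {ABCDG}.
This closure contains every attribute of Schema2, so Schema1 ∩ Schema2 → Schema2. The join is lossless.

Yes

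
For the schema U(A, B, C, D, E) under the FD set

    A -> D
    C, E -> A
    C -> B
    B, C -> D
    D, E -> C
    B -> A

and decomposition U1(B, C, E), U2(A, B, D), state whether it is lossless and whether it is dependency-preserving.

lossless but not dependency-preserving

Lossless test: (B)⁺ = {A, B, D}, which contains all of one fragment — lossless.
Dependency preservation: the restricted closure of {D, E} across the fragments never reaches {C}, so D, E → C cannot be enforced without a join — not preserved.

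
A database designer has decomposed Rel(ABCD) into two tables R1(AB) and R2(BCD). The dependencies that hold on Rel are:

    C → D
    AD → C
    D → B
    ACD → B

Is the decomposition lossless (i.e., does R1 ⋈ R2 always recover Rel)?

Common attributes: R1 ∩ R2 = {B}.
No dependency enlarges {B}, so (B)⁺ = {B}.
The closure contains neither all of R1 = {AB} nor all of R2 = {BCD}, so the common attributes are not a superkey of either fragment. The join is lossy.

No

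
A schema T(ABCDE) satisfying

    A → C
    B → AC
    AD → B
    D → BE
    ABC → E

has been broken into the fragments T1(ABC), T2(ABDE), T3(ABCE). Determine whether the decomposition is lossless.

Yes

Chase test. Columns are ABCDE; row i has aⱼ where attribute j ∈ Ti, else bᵢⱼ.
Initial tableau (one row per fragment):
  row 1: a1 a2 a3 b14 b15
  row 2: a1 a2 b23 a4 a5
  row 3: a1 a2 a3 b34 a5
Rows 1 and 2 agree on A; apply A→C and equate their C entries.
Rows 1 and 2 agree on ABC; apply ABC→E and equate their E entries.
Row 2 is now all distinguished symbols — the join is lossless.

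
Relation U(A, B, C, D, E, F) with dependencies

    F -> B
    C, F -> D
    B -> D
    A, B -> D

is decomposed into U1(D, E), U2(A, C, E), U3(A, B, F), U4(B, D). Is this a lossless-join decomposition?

No

Chase test. Columns are A, B, C, D, E, F; row i has aⱼ where attribute j ∈ Ui, else bᵢⱼ.
Initial tableau (one row per fragment):
  row 1: b11 b12 b13 a4 a5 b16
  row 2: a1 b22 a3 b24 a5 b26
  row 3: a1 a2 b33 b34 b35 a6
  row 4: b41 a2 b43 a4 b45 b46
Rows 3 and 4 agree on B; apply B→D and equate their D entries.
No row becomes fully distinguished — the join is lossy.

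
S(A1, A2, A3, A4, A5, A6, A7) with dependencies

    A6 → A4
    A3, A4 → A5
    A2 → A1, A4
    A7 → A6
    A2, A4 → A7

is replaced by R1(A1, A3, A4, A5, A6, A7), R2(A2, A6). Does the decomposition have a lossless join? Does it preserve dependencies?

lossy and not dependency-preserving

Lossless test: (A6)⁺ = {A4, A6}, which is a superkey of neither fragment — lossy.
Dependency preservation: the restricted closure of {A2} across the fragments never reaches {A1, A4}, so A2 → A1, A4 cannot be enforced without a join — not preserved.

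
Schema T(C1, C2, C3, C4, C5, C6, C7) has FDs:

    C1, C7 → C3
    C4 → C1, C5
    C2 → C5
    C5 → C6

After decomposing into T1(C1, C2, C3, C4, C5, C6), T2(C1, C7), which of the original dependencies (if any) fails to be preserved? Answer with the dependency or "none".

C1, C7 → C3

Check C1, C7 → C3: no single fragment contains all of {C1, C3, C7}, and the restricted closure of {C1, C7} across the fragments never reaches {C3}.
C4 → C1, C5 is preserved.
C2 → C5 is preserved.
C5 → C6 is preserved.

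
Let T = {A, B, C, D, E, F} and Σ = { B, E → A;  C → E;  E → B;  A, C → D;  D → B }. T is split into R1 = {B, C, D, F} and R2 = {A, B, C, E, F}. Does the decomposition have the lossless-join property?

Common attributes: R1 ∩ R2 = {B, C, F}.
Closure of {B, C, F}: C → E applies, adding E; B, E → A applies, adding A; A, C → D applies, adding D. So (B, C, F)⁺ = {A, B, C, D, E, F}.
This closure contains every attribute of R1, so R1 ∩ R2 → R1. The join is lossless.

Yes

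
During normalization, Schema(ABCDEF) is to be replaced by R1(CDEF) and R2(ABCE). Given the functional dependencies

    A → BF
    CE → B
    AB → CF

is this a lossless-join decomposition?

Common attributes: R1 ∩ R2 = {CE}.
Closure of {CE}: CE → B applies, adding B. So (CE)⁺ = {BCE}.
The closure contains neither all of R1 = {CDEF} nor all of R2 = {ABCE}, so the common attributes are not a superkey of either fragment. The join is lossy.

No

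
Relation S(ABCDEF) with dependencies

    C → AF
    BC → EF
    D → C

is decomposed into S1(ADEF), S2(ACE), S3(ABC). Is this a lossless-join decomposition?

No

Chase test. Columns are ABCDEF; row i has aⱼ where attribute j ∈ Si, else bᵢⱼ.
Initial tableau (one row per fragment):
  row 1: a1 b12 b13 a4 a5 a6
  row 2: a1 b22 a3 b24 a5 b26
  row 3: a1 a2 a3 b34 b35 b36
Rows 2 and 3 agree on C; apply C→AF and equate their AF entries.
No row becomes fully distinguished — the join is lossy.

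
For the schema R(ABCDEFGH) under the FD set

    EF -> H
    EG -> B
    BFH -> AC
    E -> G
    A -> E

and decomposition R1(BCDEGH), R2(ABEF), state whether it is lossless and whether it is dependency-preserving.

Lossless test: (BE)⁺ = {BEG}, which is a superkey of neither fragment — lossy.
Dependency preservation: the restricted closure of {EF} across the fragments never reaches {H}, so EF → H cannot be enforced without a join — not preserved.

lossy and not dependency-preserving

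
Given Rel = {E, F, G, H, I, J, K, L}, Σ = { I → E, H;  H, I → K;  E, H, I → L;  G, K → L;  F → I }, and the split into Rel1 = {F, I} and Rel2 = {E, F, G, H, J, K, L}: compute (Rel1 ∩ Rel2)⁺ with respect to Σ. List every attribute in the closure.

Rel1 ∩ Rel2 = {F}.
F → I applies, adding I
I → E, H applies, adding E, H
H, I → K applies, adding K
E, H, I → L applies, adding L
Closure: {E, F, H, I, K, L}.

E, F, H, I, K, L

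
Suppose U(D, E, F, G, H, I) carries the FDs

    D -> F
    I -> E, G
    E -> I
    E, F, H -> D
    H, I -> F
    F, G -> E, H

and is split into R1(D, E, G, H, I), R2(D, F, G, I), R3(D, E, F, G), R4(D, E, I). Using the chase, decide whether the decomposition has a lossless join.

Yes

Chase test. Columns are D, E, F, G, H, I; row i has aⱼ where attribute j ∈ Ri, else bᵢⱼ.
Initial tableau (one row per fragment):
  row 1: a1 a2 b13 a4 a5 a6
  row 2: a1 b22 a3 a4 b25 a6
  row 3: a1 a2 a3 a4 b35 b36
  row 4: a1 a2 b43 b44 b45 a6
Rows 1 and 2 agree on D; apply D→F and equate their F entries.
Rows 1 and 4 agree on D; apply D→F and equate their F entries.
Rows 1 and 2 agree on I; apply I→E, G and equate their E, G entries.
Rows 1 and 4 agree on I; apply I→E, G and equate their E, G entries.
Rows 1 and 3 agree on E; apply E→I and equate their I entries.
Rows 1 and 2 agree on F, G; apply F, G→E, H and equate their E, H entries.
Rows 1 and 3 agree on F, G; apply F, G→E, H and equate their E, H entries.
Rows 1 and 4 agree on F, G; apply F, G→E, H and equate their E, H entries.
Row 1 is now all distinguished symbols — the join is lossless.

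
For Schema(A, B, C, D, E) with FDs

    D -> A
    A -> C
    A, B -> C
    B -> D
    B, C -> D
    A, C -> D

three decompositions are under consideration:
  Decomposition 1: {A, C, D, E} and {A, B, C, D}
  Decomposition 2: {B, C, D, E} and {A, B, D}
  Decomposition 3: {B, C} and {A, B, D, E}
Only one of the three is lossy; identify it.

Decomposition 1

Decomposition 1: common = {A, C, D}, closure = {A, C, D} → lossy.
Decomposition 2: common = {B, D}, closure = {A, B, C, D} → lossless.
Decomposition 3: common = {B}, closure = {A, B, C, D} → lossless.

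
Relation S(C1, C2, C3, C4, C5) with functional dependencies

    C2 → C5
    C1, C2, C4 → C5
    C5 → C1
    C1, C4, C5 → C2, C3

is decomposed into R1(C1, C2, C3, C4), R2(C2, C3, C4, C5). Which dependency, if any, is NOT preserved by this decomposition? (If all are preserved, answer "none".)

C5 → C1

Check C5 → C1: no single fragment contains all of {C1, C5}, and the restricted closure of {C5} across the fragments never reaches {C1}.
C2 → C5 is preserved.
C1, C2, C4 → C5 is preserved.
C1, C4, C5 → C2, C3 is preserved.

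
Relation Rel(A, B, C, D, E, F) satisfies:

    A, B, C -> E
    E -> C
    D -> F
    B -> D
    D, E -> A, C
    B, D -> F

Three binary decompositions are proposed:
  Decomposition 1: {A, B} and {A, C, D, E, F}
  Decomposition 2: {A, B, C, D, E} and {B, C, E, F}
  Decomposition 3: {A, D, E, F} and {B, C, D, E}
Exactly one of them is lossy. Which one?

Decomposition 1: common = {A}, closure = {A} → lossy.
Decomposition 2: common = {B, C, E}, closure = {A, B, C, D, E, F} → lossless.
Decomposition 3: common = {D, E}, closure = {A, C, D, E, F} → lossless.

Decomposition 1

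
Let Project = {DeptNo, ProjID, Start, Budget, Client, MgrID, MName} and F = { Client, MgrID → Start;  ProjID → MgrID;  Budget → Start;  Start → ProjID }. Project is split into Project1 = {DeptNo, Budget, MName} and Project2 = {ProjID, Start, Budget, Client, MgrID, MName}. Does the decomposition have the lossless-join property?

No

Common attributes: Project1 ∩ Project2 = {Budget, MName}.
Closure of {Budget, MName}: Budget → Start applies, adding Start; Start → ProjID applies, adding ProjID; ProjID → MgrID applies, adding MgrID. So (Budget, MName)⁺ = {ProjID, Start, Budget, MgrID, MName}.
The closure contains neither all of Project1 = {DeptNo, Budget, MName} nor all of Project2 = {ProjID, Start, Budget, Client, MgrID, MName}, so the common attributes are not a superkey of either fragment. The join is lossy.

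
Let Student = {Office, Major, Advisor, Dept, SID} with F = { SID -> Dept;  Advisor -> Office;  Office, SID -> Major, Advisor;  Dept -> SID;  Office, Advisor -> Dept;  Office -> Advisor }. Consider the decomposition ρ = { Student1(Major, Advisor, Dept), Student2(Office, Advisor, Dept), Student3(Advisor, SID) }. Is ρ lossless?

Yes

Chase test. Columns are Office, Major, Advisor, Dept, SID; row i has aⱼ where attribute j ∈ Studenti, else bᵢⱼ.
Initial tableau (one row per fragment):
  row 1: b11 a2 a3 a4 b15
  row 2: a1 b22 a3 a4 b25
  row 3: b31 b32 a3 b34 a5
Rows 1 and 2 agree on Advisor; apply Advisor→Office and equate their Office entries.
Rows 1 and 3 agree on Advisor; apply Advisor→Office and equate their Office entries.
Rows 1 and 2 agree on Dept; apply Dept→SID and equate their SID entries.
Rows 1 and 3 agree on Office, Advisor; apply Office, Advisor→Dept and equate their Dept entries.
Rows 1 and 2 agree on Office, SID; apply Office, SID→Major, Advisor and equate their Major, Advisor entries.
Rows 1 and 3 agree on Dept; apply Dept→SID and equate their SID entries.
Rows 1 and 3 agree on Office, SID; apply Office, SID→Major, Advisor and equate their Major, Advisor entries.
Row 1 is now all distinguished symbols — the join is lossless.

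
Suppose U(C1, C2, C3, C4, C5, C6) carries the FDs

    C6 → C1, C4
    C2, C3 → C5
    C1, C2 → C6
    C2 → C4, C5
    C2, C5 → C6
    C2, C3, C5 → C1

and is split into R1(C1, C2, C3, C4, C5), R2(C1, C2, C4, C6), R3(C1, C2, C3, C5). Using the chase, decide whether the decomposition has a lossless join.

Yes

Chase test. Columns are C1, C2, C3, C4, C5, C6; row i has aⱼ where attribute j ∈ Ri, else bᵢⱼ.
Initial tableau (one row per fragment):
  row 1: a1 a2 a3 a4 a5 b16
  row 2: a1 a2 b23 a4 b25 a6
  row 3: a1 a2 a3 b34 a5 b36
Rows 1 and 2 agree on C1, C2; apply C1, C2→C6 and equate their C6 entries.
Rows 1 and 3 agree on C1, C2; apply C1, C2→C6 and equate their C6 entries.
Rows 1 and 2 agree on C2; apply C2→C4, C5 and equate their C4, C5 entries.
Rows 1 and 3 agree on C2; apply C2→C4, C5 and equate their C4, C5 entries.
Row 1 is now all distinguished symbols — the join is lossless.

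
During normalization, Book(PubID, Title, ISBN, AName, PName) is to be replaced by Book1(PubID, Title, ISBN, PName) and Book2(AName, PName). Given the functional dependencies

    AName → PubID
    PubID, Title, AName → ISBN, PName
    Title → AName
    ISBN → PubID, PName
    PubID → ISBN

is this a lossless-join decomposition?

Common attributes: Book1 ∩ Book2 = {PName}.
No dependency enlarges {PName}, so (PName)⁺ = {PName}.
The closure contains neither all of Book1 = {PubID, Title, ISBN, PName} nor all of Book2 = {AName, PName}, so the common attributes are not a superkey of either fragment. The join is lossy.

No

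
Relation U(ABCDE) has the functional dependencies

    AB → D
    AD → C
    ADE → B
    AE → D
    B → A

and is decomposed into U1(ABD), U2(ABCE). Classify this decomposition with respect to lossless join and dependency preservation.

Lossless test: (AB)⁺ = {ABCD}, which contains all of one fragment — lossless.
Dependency preservation: the restricted closure of {AD} across the fragments never reaches {C}, so AD → C cannot be enforced without a join — not preserved.

lossless but not dependency-preserving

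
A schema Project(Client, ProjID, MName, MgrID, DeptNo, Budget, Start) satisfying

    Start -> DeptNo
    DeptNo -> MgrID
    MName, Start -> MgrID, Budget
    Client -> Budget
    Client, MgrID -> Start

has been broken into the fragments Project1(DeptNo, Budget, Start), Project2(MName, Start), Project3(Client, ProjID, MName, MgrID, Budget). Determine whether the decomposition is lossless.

Chase test. Columns are Client, ProjID, MName, MgrID, DeptNo, Budget, Start; row i has aⱼ where attribute j ∈ Projecti, else bᵢⱼ.
Initial tableau (one row per fragment):
  row 1: b11 b12 b13 b14 a5 a6 a7
  row 2: b21 b22 a3 b24 b25 b26 a7
  row 3: a1 a2 a3 a4 b35 a6 b37
Rows 1 and 2 agree on Start; apply Start→DeptNo and equate their DeptNo entries.
Rows 1 and 2 agree on DeptNo; apply DeptNo→MgrID and equate their MgrID entries.
No row becomes fully distinguished — the join is lossy.

No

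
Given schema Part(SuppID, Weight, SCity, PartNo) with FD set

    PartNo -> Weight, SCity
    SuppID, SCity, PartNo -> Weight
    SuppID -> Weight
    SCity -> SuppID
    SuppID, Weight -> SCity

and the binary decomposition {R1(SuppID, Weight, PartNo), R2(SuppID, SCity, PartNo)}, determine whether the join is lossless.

Common attributes: R1 ∩ R2 = {SuppID, PartNo}.
Closure of {SuppID, PartNo}: PartNo → Weight, SCity applies, adding Weight, SCity. So (SuppID, PartNo)⁺ = {SuppID, Weight, SCity, PartNo}.
This closure contains every attribute of R1, so R1 ∩ R2 → R1. The join is lossless.

Yes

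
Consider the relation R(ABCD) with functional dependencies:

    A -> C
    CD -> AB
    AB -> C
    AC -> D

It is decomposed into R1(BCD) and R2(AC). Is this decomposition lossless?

Common attributes: R1 ∩ R2 = {C}.
No dependency enlarges {C}, so (C)⁺ = {C}.
The closure contains neither all of R1 = {BCD} nor all of R2 = {AC}, so the common attributes are not a superkey of either fragment. The join is lossy.

No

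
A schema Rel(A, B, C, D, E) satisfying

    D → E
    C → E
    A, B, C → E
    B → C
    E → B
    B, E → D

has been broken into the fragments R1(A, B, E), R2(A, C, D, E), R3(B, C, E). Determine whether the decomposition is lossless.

Chase test. Columns are A, B, C, D, E; row i has aⱼ where attribute j ∈ Ri, else bᵢⱼ.
Initial tableau (one row per fragment):
  row 1: a1 a2 b13 b14 a5
  row 2: a1 b22 a3 a4 a5
  row 3: b31 a2 a3 b34 a5
Rows 1 and 3 agree on B; apply B→C and equate their C entries.
Rows 1 and 2 agree on E; apply E→B and equate their B entries.
Rows 1 and 2 agree on B, E; apply B, E→D and equate their D entries.
Rows 1 and 3 agree on B, E; apply B, E→D and equate their D entries.
Row 1 is now all distinguished symbols — the join is lossless.

Yes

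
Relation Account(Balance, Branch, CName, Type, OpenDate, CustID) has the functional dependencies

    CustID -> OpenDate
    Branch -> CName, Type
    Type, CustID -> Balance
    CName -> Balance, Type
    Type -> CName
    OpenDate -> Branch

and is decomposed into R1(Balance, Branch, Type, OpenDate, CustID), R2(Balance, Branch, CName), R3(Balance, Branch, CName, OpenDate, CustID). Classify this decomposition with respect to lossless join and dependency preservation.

lossless but not dependency-preserving

Lossless test (chase): Rows 1 and 2 agree on Branch; apply Branch→CName, Type and equate their CName, Type entries. Rows 1 and 3 agree on Branch; apply Branch→CName, Type and equate their CName, Type entries. Row 1 is now all distinguished symbols — the join is lossless.
Dependency preservation: the restricted closure of {CName} across the fragments never reaches {Balance, Type}, so CName → Balance, Type cannot be enforced without a join — not preserved.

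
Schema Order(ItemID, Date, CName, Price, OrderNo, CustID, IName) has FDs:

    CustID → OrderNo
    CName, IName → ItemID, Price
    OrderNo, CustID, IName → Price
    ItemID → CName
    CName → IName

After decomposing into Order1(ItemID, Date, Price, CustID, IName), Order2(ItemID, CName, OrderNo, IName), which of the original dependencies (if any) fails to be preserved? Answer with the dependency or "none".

Check CustID → OrderNo: no single fragment contains all of {OrderNo, CustID}, and the restricted closure of {CustID} across the fragments never reaches {OrderNo}.
CName, IName → ItemID, Price is preserved.
OrderNo, CustID, IName → Price is preserved.
ItemID → CName is preserved.
CName → IName is preserved.

CustID → OrderNo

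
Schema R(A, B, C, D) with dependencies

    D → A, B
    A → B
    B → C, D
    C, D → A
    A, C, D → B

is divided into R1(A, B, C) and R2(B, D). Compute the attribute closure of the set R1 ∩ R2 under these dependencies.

R1 ∩ R2 = {B}.
B → C, D applies, adding C, D
C, D → A applies, adding A
Closure: {A, B, C, D}.

A, B, C, D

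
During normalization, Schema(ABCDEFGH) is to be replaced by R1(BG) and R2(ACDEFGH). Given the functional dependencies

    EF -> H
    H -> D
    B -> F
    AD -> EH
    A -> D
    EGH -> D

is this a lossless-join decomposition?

No

Common attributes: R1 ∩ R2 = {G}.
No dependency enlarges {G}, so (G)⁺ = {G}.
The closure contains neither all of R1 = {BG} nor all of R2 = {ACDEFGH}, so the common attributes are not a superkey of either fragment. The join is lossy.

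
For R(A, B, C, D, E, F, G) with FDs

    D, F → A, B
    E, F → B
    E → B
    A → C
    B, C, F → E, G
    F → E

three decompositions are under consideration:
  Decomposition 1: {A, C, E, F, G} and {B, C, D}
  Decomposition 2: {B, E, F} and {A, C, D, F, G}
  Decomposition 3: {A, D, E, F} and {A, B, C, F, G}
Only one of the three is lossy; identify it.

Decomposition 1

Decomposition 1: common = {C}, closure = {C} → lossy.
Decomposition 2: common = {F}, closure = {B, E, F} → lossless.
Decomposition 3: common = {A, F}, closure = {A, B, C, E, F, G} → lossless.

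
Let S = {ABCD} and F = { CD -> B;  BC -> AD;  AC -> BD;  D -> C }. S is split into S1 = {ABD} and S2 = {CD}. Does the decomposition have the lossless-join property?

Common attributes: S1 ∩ S2 = {D}.
Closure of {D}: D → C applies, adding C; CD → B applies, adding B; BC → AD applies, adding A. So (D)⁺ = {ABCD}.
This closure contains every attribute of S1, so S1 ∩ S2 → S1. The join is lossless.

Yes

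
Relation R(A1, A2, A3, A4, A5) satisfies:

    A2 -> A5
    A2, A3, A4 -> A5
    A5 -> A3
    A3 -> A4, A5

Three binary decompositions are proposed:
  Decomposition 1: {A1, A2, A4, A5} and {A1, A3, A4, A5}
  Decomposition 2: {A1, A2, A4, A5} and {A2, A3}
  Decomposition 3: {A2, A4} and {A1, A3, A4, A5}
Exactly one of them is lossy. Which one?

Decomposition 1: common = {A1, A4, A5}, closure = {A1, A3, A4, A5} → lossless.
Decomposition 2: common = {A2}, closure = {A2, A3, A4, A5} → lossless.
Decomposition 3: common = {A4}, closure = {A4} → lossy.

Decomposition 3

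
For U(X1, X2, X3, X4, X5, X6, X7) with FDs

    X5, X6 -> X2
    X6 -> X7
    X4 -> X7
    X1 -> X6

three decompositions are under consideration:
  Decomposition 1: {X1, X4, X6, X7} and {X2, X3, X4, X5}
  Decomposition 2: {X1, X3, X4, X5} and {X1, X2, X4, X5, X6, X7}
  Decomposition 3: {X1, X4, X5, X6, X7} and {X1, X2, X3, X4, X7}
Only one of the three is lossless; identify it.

Decomposition 2

Decomposition 1: common = {X4}, closure = {X4, X7} → lossy.
Decomposition 2: common = {X1, X4, X5}, closure = {X1, X2, X4, X5, X6, X7} → lossless.
Decomposition 3: common = {X1, X4, X7}, closure = {X1, X4, X6, X7} → lossy.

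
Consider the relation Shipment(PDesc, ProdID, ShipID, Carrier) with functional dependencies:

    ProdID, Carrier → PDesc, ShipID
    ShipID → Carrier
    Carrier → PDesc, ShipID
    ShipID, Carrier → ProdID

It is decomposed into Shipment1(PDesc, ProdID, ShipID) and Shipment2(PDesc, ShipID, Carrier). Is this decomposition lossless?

Yes

Common attributes: Shipment1 ∩ Shipment2 = {PDesc, ShipID}.
Closure of {PDesc, ShipID}: ShipID → Carrier applies, adding Carrier; ShipID, Carrier → ProdID applies, adding ProdID. So (PDesc, ShipID)⁺ = {PDesc, ProdID, ShipID, Carrier}.
This closure contains every attribute of Shipment1, so Shipment1 ∩ Shipment2 → Shipment1. The join is lossless.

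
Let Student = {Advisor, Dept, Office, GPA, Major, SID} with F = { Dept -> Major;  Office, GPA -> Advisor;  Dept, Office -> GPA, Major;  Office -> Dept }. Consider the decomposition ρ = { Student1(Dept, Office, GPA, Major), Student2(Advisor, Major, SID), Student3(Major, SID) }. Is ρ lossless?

Chase test. Columns are Advisor, Dept, Office, GPA, Major, SID; row i has aⱼ where attribute j ∈ Studenti, else bᵢⱼ.
Initial tableau (one row per fragment):
  row 1: b11 a2 a3 a4 a5 b16
  row 2: a1 b22 b23 b24 a5 a6
  row 3: b31 b32 b33 b34 a5 a6
No row becomes fully distinguished — the join is lossy.

No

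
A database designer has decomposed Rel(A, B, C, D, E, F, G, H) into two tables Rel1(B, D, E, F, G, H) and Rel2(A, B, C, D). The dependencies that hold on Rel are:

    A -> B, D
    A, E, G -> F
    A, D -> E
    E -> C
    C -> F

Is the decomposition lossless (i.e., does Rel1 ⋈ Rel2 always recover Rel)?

No

Common attributes: Rel1 ∩ Rel2 = {B, D}.
No dependency enlarges {B, D}, so (B, D)⁺ = {B, D}.
The closure contains neither all of Rel1 = {B, D, E, F, G, H} nor all of Rel2 = {A, B, C, D}, so the common attributes are not a superkey of either fragment. The join is lossy.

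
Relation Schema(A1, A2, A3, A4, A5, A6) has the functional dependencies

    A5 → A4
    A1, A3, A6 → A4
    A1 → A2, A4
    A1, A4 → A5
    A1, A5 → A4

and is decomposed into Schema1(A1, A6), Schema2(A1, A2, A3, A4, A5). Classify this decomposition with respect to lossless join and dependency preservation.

lossy but dependency-preserving

Lossless test: (A1)⁺ = {A1, A2, A4, A5}, which is a superkey of neither fragment — lossy.
Dependency preservation: A1, A3, A6 → A4 is not contained in any single fragment, but the restricted closure of its left-hand side across the fragments still reaches the right-hand side; the remaining FDs each lie inside some fragment. All dependencies are preserved.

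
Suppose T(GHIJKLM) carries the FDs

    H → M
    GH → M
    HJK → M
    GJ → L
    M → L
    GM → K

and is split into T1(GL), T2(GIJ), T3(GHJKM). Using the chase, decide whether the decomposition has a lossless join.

Chase test. Columns are GHIJKLM; row i has aⱼ where attribute j ∈ Ti, else bᵢⱼ.
Initial tableau (one row per fragment):
  row 1: a1 b12 b13 b14 b15 a6 b17
  row 2: a1 b22 a3 a4 b25 b26 b27
  row 3: a1 a2 b33 a4 a5 b36 a7
Rows 2 and 3 agree on GJ; apply GJ→L and equate their L entries.
No row becomes fully distinguished — the join is lossy.

No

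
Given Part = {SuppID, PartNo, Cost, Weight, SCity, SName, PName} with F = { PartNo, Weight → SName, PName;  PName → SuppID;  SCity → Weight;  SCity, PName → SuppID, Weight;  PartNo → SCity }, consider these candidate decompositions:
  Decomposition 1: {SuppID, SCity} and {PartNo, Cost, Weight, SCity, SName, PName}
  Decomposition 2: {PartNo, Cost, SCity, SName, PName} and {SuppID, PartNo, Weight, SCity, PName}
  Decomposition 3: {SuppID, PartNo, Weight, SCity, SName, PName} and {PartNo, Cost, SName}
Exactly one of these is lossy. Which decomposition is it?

Decomposition 1

Decomposition 1: common = {SCity}, closure = {Weight, SCity} → lossy.
Decomposition 2: common = {PartNo, SCity, PName}, closure = {SuppID, PartNo, Weight, SCity, SName, PName} → lossless.
Decomposition 3: common = {PartNo, SName}, closure = {SuppID, PartNo, Weight, SCity, SName, PName} → lossless.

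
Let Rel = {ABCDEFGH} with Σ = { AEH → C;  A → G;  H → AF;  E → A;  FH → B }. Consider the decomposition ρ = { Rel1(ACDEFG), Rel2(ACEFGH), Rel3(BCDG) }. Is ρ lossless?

Chase test. Columns are ABCDEFGH; row i has aⱼ where attribute j ∈ Reli, else bᵢⱼ.
Initial tableau (one row per fragment):
  row 1: a1 b12 a3 a4 a5 a6 a7 b18
  row 2: a1 b22 a3 b24 a5 a6 a7 a8
  row 3: b31 a2 a3 a4 b35 b36 a7 b38
No row becomes fully distinguished — the join is lossy.

No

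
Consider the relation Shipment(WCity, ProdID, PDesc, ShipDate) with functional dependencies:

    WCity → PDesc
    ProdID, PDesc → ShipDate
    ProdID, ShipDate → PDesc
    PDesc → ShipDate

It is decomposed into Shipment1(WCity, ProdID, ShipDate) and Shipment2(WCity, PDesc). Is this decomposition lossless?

Yes

Common attributes: Shipment1 ∩ Shipment2 = {WCity}.
Closure of {WCity}: WCity → PDesc applies, adding PDesc; PDesc → ShipDate applies, adding ShipDate. So (WCity)⁺ = {WCity, PDesc, ShipDate}.
This closure contains every attribute of Shipment2, so Shipment1 ∩ Shipment2 → Shipment2. The join is lossless.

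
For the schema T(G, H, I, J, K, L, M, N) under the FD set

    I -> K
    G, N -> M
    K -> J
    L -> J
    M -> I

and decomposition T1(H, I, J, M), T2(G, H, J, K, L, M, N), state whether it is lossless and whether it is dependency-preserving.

Lossless test: (H, J, M)⁺ = {H, I, J, K, M}, which contains all of one fragment — lossless.
Dependency preservation: the restricted closure of {I} across the fragments never reaches {K}, so I → K cannot be enforced without a join — not preserved.

lossless but not dependency-preserving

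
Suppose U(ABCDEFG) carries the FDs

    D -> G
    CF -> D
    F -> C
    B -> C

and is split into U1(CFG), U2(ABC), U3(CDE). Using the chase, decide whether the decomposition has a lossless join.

No

Chase test. Columns are ABCDEFG; row i has aⱼ where attribute j ∈ Ui, else bᵢⱼ.
Initial tableau (one row per fragment):
  row 1: b11 b12 a3 b14 b15 a6 a7
  row 2: a1 a2 a3 b24 b25 b26 b27
  row 3: b31 b32 a3 a4 a5 b36 b37
No row becomes fully distinguished — the join is lossy.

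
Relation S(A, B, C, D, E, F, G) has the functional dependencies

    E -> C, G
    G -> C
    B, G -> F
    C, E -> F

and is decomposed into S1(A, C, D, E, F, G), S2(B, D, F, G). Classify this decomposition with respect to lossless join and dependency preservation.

lossy but dependency-preserving

Lossless test: (D, F, G)⁺ = {C, D, F, G}, which is a superkey of neither fragment — lossy.
Dependency preservation: every FD's attributes lie within a single fragment, so each can be enforced locally — preserved.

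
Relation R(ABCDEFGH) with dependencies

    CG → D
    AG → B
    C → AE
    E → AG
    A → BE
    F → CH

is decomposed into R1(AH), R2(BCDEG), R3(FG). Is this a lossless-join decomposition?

Chase test. Columns are ABCDEFGH; row i has aⱼ where attribute j ∈ Ri, else bᵢⱼ.
Initial tableau (one row per fragment):
  row 1: a1 b12 b13 b14 b15 b16 b17 a8
  row 2: b21 a2 a3 a4 a5 b26 a7 b28
  row 3: b31 b32 b33 b34 b35 a6 a7 b38
No row becomes fully distinguished — the join is lossy.

No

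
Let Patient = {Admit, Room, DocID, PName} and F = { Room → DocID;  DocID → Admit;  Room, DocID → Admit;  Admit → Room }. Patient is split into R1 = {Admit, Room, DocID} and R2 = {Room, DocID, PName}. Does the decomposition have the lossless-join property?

Yes

Common attributes: R1 ∩ R2 = {Room, DocID}.
Closure of {Room, DocID}: DocID → Admit applies, adding Admit. So (Room, DocID)⁺ = {Admit, Room, DocID}.
This closure contains every attribute of R1, so R1 ∩ R2 → R1. The join is lossless.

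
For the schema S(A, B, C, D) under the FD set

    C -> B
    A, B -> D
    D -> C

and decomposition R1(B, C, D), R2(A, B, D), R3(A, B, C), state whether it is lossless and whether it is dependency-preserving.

Lossless test (chase): Rows 2 and 3 agree on A, B; apply A, B→D and equate their D entries. Rows 1 and 2 agree on D; apply D→C and equate their C entries. Row 2 is now all distinguished symbols — the join is lossless.
Dependency preservation: every FD's attributes lie within a single fragment, so each can be enforced locally — preserved.

lossless and dependency-preserving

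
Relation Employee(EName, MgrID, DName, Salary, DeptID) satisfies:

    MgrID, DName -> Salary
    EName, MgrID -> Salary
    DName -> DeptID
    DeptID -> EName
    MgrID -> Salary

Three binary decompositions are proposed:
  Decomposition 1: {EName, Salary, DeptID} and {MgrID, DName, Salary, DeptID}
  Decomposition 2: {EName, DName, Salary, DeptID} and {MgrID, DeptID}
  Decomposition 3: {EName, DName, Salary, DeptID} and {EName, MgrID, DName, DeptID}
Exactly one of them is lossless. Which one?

Decomposition 1: common = {Salary, DeptID}, closure = {EName, Salary, DeptID} → lossless.
Decomposition 2: common = {DeptID}, closure = {EName, DeptID} → lossy.
Decomposition 3: common = {EName, DName, DeptID}, closure = {EName, DName, DeptID} → lossy.

Decomposition 1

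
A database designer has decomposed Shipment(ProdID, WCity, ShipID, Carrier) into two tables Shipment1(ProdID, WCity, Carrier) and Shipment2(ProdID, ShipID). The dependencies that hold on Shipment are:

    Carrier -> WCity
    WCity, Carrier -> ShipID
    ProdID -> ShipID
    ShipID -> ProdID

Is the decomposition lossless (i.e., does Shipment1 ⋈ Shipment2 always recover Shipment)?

Yes

Common attributes: Shipment1 ∩ Shipment2 = {ProdID}.
Closure of {ProdID}: ProdID → ShipID applies, adding ShipID. So (ProdID)⁺ = {ProdID, ShipID}.
This closure contains every attribute of Shipment2, so Shipment1 ∩ Shipment2 → Shipment2. The join is lossless.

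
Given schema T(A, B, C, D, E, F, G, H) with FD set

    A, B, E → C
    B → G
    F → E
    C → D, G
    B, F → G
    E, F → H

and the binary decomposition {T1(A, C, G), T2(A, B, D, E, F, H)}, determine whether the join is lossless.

Common attributes: T1 ∩ T2 = {A}.
No dependency enlarges {A}, so (A)⁺ = {A}.
The closure contains neither all of T1 = {A, C, G} nor all of T2 = {A, B, D, E, F, H}, so the common attributes are not a superkey of either fragment. The join is lossy.

No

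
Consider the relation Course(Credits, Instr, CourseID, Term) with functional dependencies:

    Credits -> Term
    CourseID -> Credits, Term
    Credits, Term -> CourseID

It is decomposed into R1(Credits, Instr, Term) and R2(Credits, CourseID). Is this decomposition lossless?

Yes

Common attributes: R1 ∩ R2 = {Credits}.
Closure of {Credits}: Credits → Term applies, adding Term; Credits, Term → CourseID applies, adding CourseID. So (Credits)⁺ = {Credits, CourseID, Term}.
This closure contains every attribute of R2, so R1 ∩ R2 → R2. The join is lossless.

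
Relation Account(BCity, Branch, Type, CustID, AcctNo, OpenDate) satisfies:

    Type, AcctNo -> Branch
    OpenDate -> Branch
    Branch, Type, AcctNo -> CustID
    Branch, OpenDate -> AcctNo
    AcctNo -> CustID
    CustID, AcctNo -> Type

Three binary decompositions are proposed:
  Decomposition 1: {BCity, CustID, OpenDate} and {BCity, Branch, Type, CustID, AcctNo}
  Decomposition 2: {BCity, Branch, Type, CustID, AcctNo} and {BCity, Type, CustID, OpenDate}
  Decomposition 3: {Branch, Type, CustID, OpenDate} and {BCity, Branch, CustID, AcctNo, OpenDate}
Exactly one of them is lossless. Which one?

Decomposition 3

Decomposition 1: common = {BCity, CustID}, closure = {BCity, CustID} → lossy.
Decomposition 2: common = {BCity, Type, CustID}, closure = {BCity, Type, CustID} → lossy.
Decomposition 3: common = {Branch, CustID, OpenDate}, closure = {Branch, Type, CustID, AcctNo, OpenDate} → lossless.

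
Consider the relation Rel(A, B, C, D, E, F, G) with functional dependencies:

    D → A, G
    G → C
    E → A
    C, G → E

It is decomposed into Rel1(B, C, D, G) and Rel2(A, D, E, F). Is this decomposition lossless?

Common attributes: Rel1 ∩ Rel2 = {D}.
Closure of {D}: D → A, G applies, adding A, G; G → C applies, adding C; C, G → E applies, adding E. So (D)⁺ = {A, C, D, E, G}.
The closure contains neither all of Rel1 = {B, C, D, G} nor all of Rel2 = {A, D, E, F}, so the common attributes are not a superkey of either fragment. The join is lossy.

No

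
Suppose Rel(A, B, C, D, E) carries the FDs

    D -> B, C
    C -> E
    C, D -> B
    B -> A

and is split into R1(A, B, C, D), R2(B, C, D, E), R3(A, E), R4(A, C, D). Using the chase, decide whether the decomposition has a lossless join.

Chase test. Columns are A, B, C, D, E; row i has aⱼ where attribute j ∈ Ri, else bᵢⱼ.
Initial tableau (one row per fragment):
  row 1: a1 a2 a3 a4 b15
  row 2: b21 a2 a3 a4 a5
  row 3: a1 b32 b33 b34 a5
  row 4: a1 b42 a3 a4 b45
Rows 1 and 4 agree on D; apply D→B, C and equate their B, C entries.
Rows 1 and 2 agree on C; apply C→E and equate their E entries.
Rows 1 and 4 agree on C; apply C→E and equate their E entries.
Rows 1 and 2 agree on B; apply B→A and equate their A entries.
Row 1 is now all distinguished symbols — the join is lossless.

Yes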